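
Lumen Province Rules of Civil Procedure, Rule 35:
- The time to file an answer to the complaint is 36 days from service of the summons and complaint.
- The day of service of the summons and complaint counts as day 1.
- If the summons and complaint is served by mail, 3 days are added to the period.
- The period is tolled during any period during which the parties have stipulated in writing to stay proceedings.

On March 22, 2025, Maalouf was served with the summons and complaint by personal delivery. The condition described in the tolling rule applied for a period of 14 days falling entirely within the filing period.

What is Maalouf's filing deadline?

May 10, 2025

Counting March 22, 2025 as day 1, day 36 is April 26, 2025.
Service was not by mail, so no mail extension applies.
Tolling adds 14 days: April 26, 2025 + 14 days = May 10, 2025.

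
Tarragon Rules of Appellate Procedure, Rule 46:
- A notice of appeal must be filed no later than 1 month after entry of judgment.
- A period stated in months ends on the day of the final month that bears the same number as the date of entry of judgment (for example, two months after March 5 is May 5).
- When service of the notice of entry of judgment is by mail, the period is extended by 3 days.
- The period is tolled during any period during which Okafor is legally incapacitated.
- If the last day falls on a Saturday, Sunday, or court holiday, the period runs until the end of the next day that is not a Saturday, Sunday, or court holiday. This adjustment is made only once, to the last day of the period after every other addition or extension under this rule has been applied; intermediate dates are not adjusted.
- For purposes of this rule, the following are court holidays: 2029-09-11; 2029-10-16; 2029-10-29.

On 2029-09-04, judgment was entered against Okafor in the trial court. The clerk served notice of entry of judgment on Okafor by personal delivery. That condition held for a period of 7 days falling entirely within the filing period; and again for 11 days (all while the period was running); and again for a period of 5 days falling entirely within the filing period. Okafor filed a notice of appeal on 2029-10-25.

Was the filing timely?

1 month after 2029-09-04 is October 4, 2029.
Service was not by mail, so no mail extension applies.
Tolling adds 7 days: October 4, 2029 + 7 days = October 11, 2029.
Tolling adds 11 days: October 11, 2029 + 11 days = October 22, 2029.
Tolling adds 5 days: October 22, 2029 + 5 days = October 27, 2029.
October 27, 2029 is Saturday; October 28, 2029 is Sunday; October 29, 2029 is a listed holiday. The next qualifying day is October 30, 2029.
The deadline is October 30, 2029; the filing on October 25, 2029 is on or before that date.

Yes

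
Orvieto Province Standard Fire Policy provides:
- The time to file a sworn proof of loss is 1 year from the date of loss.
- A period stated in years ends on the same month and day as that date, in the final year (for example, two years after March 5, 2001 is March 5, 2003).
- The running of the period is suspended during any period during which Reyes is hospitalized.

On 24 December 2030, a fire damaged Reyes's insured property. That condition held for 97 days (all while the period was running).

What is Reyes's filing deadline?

1 year after 24 December 2030 is December 24, 2031.
Tolling adds 97 days: December 24, 2031 + 97 days = March 30, 2032.

March 30, 2032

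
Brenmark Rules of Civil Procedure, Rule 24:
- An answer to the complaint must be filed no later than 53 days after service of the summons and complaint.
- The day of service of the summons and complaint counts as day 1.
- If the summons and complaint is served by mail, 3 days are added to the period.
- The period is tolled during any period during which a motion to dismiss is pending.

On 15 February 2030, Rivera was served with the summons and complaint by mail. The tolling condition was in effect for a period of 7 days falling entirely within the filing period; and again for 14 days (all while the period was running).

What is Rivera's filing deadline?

May 2, 2030

Counting 15 February 2030 as day 1, day 53 is April 8, 2030.
Service was by mail, adding 3 days: April 8, 2030 + 3 days = April 11, 2030.
Tolling adds 7 days: April 11, 2030 + 7 days = April 18, 2030.
Tolling adds 14 days: April 18, 2030 + 14 days = May 2, 2030.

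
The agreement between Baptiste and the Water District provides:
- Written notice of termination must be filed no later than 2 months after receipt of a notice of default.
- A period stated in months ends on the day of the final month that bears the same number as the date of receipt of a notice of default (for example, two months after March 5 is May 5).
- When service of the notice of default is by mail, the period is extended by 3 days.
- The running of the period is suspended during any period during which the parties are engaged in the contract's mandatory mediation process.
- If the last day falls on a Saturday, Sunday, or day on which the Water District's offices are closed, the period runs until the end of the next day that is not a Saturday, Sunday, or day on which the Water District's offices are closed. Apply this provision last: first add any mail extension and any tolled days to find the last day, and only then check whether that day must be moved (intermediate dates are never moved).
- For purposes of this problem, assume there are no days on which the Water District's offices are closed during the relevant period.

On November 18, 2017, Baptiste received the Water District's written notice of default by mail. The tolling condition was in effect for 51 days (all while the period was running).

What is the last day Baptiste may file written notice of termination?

2 months after November 18, 2017 is January 18, 2018.
Service was by mail, adding 3 days: January 18, 2018 + 3 days = January 21, 2018.
Tolling adds 51 days: January 21, 2018 + 51 days = March 13, 2018.
March 13, 2018 is a Tuesday and not a day on which the Water District's offices are closed, so no extension applies.

March 13, 2018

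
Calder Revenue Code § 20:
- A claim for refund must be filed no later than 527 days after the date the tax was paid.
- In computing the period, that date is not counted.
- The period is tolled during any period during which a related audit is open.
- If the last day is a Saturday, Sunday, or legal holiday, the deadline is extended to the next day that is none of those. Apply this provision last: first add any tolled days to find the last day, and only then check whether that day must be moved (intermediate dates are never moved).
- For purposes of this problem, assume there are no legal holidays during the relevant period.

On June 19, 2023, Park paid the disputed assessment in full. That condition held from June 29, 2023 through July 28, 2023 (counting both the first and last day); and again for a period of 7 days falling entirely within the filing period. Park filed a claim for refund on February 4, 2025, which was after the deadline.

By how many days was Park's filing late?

32 days

527 days after June 19, 2023 is November 27, 2024.
From June 29, 2023 through July 28, 2023 inclusive is 30 days; tolling adds 30 days: November 27, 2024 + 30 days = December 27, 2024.
Tolling adds 7 days: December 27, 2024 + 7 days = January 3, 2025.
January 3, 2025 is a Friday and not a legal holiday, so no extension applies.
The deadline is January 3, 2025; from January 3, 2025 to February 4, 2025 is 32 days.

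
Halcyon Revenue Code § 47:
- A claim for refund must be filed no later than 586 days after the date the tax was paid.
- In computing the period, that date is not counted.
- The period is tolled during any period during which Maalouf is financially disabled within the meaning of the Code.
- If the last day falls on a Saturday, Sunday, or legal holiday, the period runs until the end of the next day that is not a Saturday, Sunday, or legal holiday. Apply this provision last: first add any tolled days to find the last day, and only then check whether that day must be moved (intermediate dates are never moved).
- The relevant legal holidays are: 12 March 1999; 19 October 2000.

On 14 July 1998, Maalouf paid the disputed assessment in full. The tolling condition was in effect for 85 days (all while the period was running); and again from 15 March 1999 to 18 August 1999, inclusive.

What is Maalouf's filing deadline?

586 days after 14 July 1998 is February 20, 2000.
Tolling adds 85 days: February 20, 2000 + 85 days = May 15, 2000.
From March 15, 1999 through August 18, 1999 inclusive is 157 days; tolling adds 157 days: May 15, 2000 + 157 days = October 19, 2000.
October 19, 2000 is a listed holiday. The next qualifying day is October 20, 2000.

October 20, 2000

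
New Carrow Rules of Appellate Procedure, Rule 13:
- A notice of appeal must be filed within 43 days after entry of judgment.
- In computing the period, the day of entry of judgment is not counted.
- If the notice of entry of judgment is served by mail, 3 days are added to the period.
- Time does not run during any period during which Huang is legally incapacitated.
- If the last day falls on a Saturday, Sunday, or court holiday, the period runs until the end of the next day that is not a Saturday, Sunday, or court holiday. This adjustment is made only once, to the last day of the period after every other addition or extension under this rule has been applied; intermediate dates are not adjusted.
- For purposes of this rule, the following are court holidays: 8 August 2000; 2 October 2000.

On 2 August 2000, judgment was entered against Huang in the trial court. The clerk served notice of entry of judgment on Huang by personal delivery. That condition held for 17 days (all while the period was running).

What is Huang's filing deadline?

43 days after 2 August 2000 is September 14, 2000.
Service was not by mail, so no mail extension applies.
Tolling adds 17 days: September 14, 2000 + 17 days = October 1, 2000.
October 1, 2000 is Sunday; October 2, 2000 is a listed holiday. The next qualifying day is October 3, 2000.

October 3, 2000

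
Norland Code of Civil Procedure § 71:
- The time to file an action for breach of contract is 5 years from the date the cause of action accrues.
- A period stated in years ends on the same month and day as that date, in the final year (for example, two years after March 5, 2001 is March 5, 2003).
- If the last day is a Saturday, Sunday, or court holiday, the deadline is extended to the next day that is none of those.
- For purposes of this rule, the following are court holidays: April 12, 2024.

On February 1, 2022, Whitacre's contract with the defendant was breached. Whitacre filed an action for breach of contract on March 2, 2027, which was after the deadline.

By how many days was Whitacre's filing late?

29 days

5 years after February 1, 2022 is February 1, 2027.
February 1, 2027 is a Monday and not a court holiday, so no extension applies.
The deadline is February 1, 2027; from February 1, 2027 to March 2, 2027 is 29 days.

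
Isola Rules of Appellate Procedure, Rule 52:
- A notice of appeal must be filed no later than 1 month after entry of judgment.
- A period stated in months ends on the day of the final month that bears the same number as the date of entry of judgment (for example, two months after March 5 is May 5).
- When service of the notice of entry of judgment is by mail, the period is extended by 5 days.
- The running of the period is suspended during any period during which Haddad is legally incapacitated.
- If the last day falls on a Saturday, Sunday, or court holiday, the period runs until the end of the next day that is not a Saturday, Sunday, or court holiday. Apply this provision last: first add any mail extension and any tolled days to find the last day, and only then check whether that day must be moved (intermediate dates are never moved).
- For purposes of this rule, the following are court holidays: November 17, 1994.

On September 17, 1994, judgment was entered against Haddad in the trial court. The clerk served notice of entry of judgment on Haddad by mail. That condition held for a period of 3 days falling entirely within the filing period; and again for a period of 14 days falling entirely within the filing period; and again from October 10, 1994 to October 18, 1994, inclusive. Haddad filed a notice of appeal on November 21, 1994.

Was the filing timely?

1 month after September 17, 1994 is October 17, 1994.
Service was by mail, adding 5 days: October 17, 1994 + 5 days = October 22, 1994.
Tolling adds 3 days: October 22, 1994 + 3 days = October 25, 1994.
Tolling adds 14 days: October 25, 1994 + 14 days = November 8, 1994.
From October 10, 1994 through October 18, 1994 inclusive is 9 days; tolling adds 9 days: November 8, 1994 + 9 days = November 17, 1994.
November 17, 1994 is a listed holiday. The next qualifying day is November 18, 1994.
The deadline is November 18, 1994; the filing on November 21, 1994 is after that date.

No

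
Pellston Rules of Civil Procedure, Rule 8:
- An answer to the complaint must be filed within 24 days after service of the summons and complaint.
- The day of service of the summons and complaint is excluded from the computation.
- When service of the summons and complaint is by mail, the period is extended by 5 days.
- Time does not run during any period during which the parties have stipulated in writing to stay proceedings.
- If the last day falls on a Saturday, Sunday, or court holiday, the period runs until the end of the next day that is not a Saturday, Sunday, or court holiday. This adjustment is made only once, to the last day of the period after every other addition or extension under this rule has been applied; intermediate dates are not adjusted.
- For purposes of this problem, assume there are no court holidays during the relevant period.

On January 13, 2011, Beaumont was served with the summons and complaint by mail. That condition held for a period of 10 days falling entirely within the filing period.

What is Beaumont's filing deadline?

24 days after January 13, 2011 is February 6, 2011.
Service was by mail, adding 5 days: February 6, 2011 + 5 days = February 11, 2011.
Tolling adds 10 days: February 11, 2011 + 10 days = February 21, 2011.
February 21, 2011 is a Monday and not a court holiday, so no extension applies.

February 21, 2011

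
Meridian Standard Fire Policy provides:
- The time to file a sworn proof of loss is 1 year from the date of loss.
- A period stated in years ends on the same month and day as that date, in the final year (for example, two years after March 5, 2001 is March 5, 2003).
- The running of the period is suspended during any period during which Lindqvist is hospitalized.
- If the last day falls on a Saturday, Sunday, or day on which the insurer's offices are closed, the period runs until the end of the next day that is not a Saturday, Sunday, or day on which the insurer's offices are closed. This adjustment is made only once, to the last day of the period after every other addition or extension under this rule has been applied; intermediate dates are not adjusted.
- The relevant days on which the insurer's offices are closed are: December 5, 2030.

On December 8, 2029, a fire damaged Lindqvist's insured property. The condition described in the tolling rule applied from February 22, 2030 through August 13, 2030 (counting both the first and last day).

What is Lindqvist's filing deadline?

1 year after December 8, 2029 is December 8, 2030.
From February 22, 2030 through August 13, 2030 inclusive is 173 days; tolling adds 173 days: December 8, 2030 + 173 days = May 30, 2031.
May 30, 2031 is a Friday and not a day on which the insurer's offices are closed, so no extension applies.

May 30, 2031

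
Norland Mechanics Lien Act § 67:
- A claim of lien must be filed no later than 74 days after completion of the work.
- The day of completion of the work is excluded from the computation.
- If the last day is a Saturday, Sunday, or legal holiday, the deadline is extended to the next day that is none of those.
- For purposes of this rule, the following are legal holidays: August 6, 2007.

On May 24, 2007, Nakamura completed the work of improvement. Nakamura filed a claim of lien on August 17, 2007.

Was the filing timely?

74 days after May 24, 2007 is August 6, 2007.
August 6, 2007 is a listed holiday. The next qualifying day is August 7, 2007.
The deadline is August 7, 2007; the filing on August 17, 2007 is after that date.

No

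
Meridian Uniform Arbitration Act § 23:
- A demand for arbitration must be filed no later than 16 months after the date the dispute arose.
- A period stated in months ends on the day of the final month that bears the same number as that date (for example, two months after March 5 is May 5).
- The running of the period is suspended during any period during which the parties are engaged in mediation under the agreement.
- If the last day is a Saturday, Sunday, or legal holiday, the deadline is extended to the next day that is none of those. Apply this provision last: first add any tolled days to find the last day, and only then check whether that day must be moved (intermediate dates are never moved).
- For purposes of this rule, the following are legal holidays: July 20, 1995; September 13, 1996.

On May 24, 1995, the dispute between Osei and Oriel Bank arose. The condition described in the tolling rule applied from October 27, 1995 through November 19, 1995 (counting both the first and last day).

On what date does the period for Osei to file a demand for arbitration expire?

16 months after May 24, 1995 is September 24, 1996.
From October 27, 1995 through November 19, 1995 inclusive is 24 days; tolling adds 24 days: September 24, 1996 + 24 days = October 18, 1996.
October 18, 1996 is a Friday and not a legal holiday, so no extension applies.

October 18, 1996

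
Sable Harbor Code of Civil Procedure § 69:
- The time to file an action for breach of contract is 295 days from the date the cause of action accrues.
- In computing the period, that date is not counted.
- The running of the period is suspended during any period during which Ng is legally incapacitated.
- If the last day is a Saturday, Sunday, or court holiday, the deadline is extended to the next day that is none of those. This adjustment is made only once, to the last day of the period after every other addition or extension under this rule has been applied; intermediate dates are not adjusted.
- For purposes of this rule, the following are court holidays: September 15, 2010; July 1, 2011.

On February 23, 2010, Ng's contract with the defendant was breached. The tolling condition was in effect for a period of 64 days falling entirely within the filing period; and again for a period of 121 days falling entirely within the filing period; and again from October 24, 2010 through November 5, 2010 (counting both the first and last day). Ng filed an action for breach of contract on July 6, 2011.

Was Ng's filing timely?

295 days after February 23, 2010 is December 15, 2010.
Tolling adds 64 days: December 15, 2010 + 64 days = February 17, 2011.
Tolling adds 121 days: February 17, 2011 + 121 days = June 18, 2011.
From October 24, 2010 through November 5, 2010 inclusive is 13 days; tolling adds 13 days: June 18, 2011 + 13 days = July 1, 2011.
July 1, 2011 is a listed holiday; July 2, 2011 is Saturday; July 3, 2011 is Sunday. The next qualifying day is July 4, 2011.
The deadline is July 4, 2011; the filing on July 6, 2011 is after that date.

No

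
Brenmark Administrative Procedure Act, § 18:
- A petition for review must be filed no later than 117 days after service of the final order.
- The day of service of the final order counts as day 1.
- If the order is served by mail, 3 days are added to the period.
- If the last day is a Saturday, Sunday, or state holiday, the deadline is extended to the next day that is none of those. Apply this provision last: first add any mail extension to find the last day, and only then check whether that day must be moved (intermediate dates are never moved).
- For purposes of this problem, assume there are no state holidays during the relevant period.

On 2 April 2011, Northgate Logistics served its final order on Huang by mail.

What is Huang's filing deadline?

August 1, 2011

Counting 2 April 2011 as day 1, day 117 is July 27, 2011.
Service was by mail, adding 3 days: July 27, 2011 + 3 days = July 30, 2011.
July 30, 2011 is Saturday; July 31, 2011 is Sunday. The next qualifying day is August 1, 2011.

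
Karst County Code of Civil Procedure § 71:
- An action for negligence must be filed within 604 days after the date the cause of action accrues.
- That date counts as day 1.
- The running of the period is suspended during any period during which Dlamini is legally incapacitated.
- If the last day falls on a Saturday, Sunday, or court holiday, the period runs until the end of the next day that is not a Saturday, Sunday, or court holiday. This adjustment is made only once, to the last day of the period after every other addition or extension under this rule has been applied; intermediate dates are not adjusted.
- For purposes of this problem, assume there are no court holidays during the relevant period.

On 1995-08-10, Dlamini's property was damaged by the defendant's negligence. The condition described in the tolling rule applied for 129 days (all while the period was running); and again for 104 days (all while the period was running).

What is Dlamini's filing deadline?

Counting 1995-08-10 as day 1, day 604 is April 4, 1997.
Tolling adds 129 days: April 4, 1997 + 129 days = August 11, 1997.
Tolling adds 104 days: August 11, 1997 + 104 days = November 23, 1997.
November 23, 1997 is Sunday. The next qualifying day is November 24, 1997.

November 24, 1997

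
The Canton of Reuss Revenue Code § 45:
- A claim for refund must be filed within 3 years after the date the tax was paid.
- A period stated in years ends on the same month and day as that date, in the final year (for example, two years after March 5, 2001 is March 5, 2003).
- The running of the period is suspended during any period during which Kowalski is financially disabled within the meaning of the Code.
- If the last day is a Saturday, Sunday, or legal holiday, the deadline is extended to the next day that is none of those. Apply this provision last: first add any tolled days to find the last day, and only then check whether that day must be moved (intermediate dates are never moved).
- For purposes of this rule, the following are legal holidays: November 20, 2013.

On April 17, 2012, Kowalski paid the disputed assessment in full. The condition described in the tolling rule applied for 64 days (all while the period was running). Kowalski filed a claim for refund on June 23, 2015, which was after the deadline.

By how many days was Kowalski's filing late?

3 years after April 17, 2012 is April 17, 2015.
Tolling adds 64 days: April 17, 2015 + 64 days = June 20, 2015.
June 20, 2015 is Saturday; June 21, 2015 is Sunday. The next qualifying day is June 22, 2015.
The deadline is June 22, 2015; from June 22, 2015 to June 23, 2015 is 1 days.

1 day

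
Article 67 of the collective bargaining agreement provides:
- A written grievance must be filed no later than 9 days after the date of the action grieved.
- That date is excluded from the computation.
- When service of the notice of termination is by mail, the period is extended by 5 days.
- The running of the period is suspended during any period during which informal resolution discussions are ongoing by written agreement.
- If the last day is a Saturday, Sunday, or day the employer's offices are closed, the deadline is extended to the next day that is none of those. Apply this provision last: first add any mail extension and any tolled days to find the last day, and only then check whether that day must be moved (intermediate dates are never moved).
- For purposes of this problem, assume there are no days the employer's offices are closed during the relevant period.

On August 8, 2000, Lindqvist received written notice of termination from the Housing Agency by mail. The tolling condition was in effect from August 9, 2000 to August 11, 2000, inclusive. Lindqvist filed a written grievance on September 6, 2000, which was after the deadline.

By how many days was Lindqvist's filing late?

9 days after August 8, 2000 is August 17, 2000.
Service was by mail, adding 5 days: August 17, 2000 + 5 days = August 22, 2000.
From August 9, 2000 through August 11, 2000 inclusive is 3 days; tolling adds 3 days: August 22, 2000 + 3 days = August 25, 2000.
August 25, 2000 is a Friday and not a day the employer's offices are closed, so no extension applies.
The deadline is August 25, 2000; from August 25, 2000 to September 6, 2000 is 12 days.

12 days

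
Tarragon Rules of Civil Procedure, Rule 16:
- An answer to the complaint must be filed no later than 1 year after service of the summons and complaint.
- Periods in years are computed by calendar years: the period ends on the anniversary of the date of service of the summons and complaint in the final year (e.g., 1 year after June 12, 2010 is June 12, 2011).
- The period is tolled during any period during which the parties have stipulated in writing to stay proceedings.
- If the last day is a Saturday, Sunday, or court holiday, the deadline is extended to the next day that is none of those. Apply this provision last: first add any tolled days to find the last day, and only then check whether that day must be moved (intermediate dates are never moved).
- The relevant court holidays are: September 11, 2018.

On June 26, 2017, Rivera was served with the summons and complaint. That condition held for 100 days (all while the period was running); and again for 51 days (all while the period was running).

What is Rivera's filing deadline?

1 year after June 26, 2017 is June 26, 2018.
Tolling adds 100 days: June 26, 2018 + 100 days = October 4, 2018.
Tolling adds 51 days: October 4, 2018 + 51 days = November 24, 2018.
November 24, 2018 is Saturday; November 25, 2018 is Sunday. The next qualifying day is November 26, 2018.

November 26, 2018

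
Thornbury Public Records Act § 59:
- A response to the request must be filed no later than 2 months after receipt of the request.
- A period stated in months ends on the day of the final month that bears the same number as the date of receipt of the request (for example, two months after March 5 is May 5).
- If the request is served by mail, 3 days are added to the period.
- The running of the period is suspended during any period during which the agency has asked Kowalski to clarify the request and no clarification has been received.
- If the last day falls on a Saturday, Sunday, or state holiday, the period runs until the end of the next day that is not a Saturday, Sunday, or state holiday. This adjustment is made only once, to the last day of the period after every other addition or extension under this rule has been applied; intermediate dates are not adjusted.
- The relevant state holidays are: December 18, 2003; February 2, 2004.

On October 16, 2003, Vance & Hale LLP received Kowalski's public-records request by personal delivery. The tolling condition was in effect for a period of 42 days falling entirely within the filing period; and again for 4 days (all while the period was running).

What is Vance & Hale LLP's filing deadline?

February 3, 2004

2 months after October 16, 2003 is December 16, 2003.
Service was not by mail, so no mail extension applies.
Tolling adds 42 days: December 16, 2003 + 42 days = January 27, 2004.
Tolling adds 4 days: January 27, 2004 + 4 days = January 31, 2004.
January 31, 2004 is Saturday; February 1, 2004 is Sunday; February 2, 2004 is a listed holiday. The next qualifying day is February 3, 2004.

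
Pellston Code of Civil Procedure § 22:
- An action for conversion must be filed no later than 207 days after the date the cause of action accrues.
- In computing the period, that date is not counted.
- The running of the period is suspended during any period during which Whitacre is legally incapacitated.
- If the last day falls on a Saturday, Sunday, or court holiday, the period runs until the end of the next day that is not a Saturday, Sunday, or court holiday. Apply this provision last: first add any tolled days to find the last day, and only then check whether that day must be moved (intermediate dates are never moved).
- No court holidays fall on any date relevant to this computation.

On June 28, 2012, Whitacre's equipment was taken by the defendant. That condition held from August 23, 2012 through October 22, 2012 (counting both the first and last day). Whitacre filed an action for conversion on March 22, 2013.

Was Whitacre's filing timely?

Yes

207 days after June 28, 2012 is January 21, 2013.
From August 23, 2012 through October 22, 2012 inclusive is 61 days; tolling adds 61 days: January 21, 2013 + 61 days = March 23, 2013.
March 23, 2013 is Saturday; March 24, 2013 is Sunday. The next qualifying day is March 25, 2013.
The deadline is March 25, 2013; the filing on March 22, 2013 is on or before that date.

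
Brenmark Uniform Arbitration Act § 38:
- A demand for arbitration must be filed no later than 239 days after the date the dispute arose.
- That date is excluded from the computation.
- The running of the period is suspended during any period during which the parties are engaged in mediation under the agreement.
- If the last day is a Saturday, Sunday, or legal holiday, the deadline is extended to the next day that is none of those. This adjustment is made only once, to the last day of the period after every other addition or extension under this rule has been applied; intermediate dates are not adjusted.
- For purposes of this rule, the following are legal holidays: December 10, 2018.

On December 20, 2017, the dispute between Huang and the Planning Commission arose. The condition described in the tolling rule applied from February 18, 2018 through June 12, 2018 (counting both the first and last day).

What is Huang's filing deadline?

December 11, 2018

239 days after December 20, 2017 is August 16, 2018.
From February 18, 2018 through June 12, 2018 inclusive is 115 days; tolling adds 115 days: August 16, 2018 + 115 days = December 9, 2018.
December 9, 2018 is Sunday; December 10, 2018 is a listed holiday. The next qualifying day is December 11, 2018.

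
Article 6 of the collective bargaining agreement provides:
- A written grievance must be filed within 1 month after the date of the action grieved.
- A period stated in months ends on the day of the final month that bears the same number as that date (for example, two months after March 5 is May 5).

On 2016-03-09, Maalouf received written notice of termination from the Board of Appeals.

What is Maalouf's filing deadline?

April 9, 2016

1 month after 2016-03-09 is April 9, 2016.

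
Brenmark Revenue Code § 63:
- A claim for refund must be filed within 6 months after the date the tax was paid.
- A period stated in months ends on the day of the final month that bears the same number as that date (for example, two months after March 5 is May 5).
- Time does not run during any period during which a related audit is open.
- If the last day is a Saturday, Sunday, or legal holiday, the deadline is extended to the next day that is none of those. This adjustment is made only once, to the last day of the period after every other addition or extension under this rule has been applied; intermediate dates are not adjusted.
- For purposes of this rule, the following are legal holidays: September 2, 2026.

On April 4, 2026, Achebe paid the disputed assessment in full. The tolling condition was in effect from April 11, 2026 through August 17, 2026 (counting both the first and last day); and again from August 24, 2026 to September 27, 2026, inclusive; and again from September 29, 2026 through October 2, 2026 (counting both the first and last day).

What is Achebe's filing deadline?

March 22, 2027

6 months after April 4, 2026 is October 4, 2026.
From April 11, 2026 through August 17, 2026 inclusive is 129 days; tolling adds 129 days: October 4, 2026 + 129 days = February 10, 2027.
From August 24, 2026 through September 27, 2026 inclusive is 35 days; tolling adds 35 days: February 10, 2027 + 35 days = March 17, 2027.
From September 29, 2026 through October 2, 2026 inclusive is 4 days; tolling adds 4 days: March 17, 2027 + 4 days = March 21, 2027.
March 21, 2027 is Sunday. The next qualifying day is March 22, 2027.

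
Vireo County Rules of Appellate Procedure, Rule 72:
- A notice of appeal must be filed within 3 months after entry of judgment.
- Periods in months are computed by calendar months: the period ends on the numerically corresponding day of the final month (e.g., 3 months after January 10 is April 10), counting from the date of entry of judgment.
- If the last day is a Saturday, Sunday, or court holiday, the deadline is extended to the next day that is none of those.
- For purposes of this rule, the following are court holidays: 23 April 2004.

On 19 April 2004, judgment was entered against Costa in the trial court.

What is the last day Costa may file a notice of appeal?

3 months after 19 April 2004 is July 19, 2004.
July 19, 2004 is a Monday and not a court holiday, so no extension applies.

July 19, 2004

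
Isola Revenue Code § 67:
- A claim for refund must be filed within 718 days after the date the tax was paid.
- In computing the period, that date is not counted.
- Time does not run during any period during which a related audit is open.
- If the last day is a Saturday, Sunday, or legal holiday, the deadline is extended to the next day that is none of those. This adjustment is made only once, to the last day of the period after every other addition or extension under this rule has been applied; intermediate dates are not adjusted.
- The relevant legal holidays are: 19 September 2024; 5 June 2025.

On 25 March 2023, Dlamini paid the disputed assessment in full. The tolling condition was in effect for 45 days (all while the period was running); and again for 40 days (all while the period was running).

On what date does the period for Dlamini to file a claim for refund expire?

June 6, 2025

718 days after 25 March 2023 is March 12, 2025.
Tolling adds 45 days: March 12, 2025 + 45 days = April 26, 2025.
Tolling adds 40 days: April 26, 2025 + 40 days = June 5, 2025.
June 5, 2025 is a listed holiday. The next qualifying day is June 6, 2025.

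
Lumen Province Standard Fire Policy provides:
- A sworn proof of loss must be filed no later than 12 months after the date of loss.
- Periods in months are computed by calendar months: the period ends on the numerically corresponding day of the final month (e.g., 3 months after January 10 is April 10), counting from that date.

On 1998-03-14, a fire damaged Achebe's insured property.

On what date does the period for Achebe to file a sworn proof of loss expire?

12 months after 1998-03-14 is March 14, 1999.

March 14, 1999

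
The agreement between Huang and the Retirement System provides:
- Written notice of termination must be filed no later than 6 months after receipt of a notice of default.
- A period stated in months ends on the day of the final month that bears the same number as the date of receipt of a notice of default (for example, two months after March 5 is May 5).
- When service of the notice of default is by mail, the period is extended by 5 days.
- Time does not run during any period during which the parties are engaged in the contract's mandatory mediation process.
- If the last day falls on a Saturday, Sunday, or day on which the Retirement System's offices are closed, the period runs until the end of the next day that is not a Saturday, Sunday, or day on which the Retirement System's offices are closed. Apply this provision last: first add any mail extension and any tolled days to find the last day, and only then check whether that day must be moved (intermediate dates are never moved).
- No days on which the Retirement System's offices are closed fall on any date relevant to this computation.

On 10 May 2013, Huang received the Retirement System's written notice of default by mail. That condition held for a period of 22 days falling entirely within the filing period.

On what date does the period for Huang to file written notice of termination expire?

December 9, 2013

6 months after 10 May 2013 is November 10, 2013.
Service was by mail, adding 5 days: November 10, 2013 + 5 days = November 15, 2013.
Tolling adds 22 days: November 15, 2013 + 22 days = December 7, 2013.
December 7, 2013 is Saturday; December 8, 2013 is Sunday. The next qualifying day is December 9, 2013.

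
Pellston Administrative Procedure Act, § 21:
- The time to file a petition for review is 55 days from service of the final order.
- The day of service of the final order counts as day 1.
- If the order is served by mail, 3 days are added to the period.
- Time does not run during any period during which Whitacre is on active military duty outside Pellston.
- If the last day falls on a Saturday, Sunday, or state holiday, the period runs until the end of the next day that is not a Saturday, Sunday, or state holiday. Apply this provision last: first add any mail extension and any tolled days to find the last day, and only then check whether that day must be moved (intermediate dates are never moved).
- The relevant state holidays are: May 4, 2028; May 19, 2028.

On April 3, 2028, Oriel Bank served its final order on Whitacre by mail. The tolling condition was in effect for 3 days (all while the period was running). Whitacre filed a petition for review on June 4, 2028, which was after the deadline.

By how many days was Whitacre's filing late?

2 days

Counting April 3, 2028 as day 1, day 55 is May 27, 2028.
Service was by mail, adding 3 days: May 27, 2028 + 3 days = May 30, 2028.
Tolling adds 3 days: May 30, 2028 + 3 days = June 2, 2028.
June 2, 2028 is a Friday and not a state holiday, so no extension applies.
The deadline is June 2, 2028; from June 2, 2028 to June 4, 2028 is 2 days.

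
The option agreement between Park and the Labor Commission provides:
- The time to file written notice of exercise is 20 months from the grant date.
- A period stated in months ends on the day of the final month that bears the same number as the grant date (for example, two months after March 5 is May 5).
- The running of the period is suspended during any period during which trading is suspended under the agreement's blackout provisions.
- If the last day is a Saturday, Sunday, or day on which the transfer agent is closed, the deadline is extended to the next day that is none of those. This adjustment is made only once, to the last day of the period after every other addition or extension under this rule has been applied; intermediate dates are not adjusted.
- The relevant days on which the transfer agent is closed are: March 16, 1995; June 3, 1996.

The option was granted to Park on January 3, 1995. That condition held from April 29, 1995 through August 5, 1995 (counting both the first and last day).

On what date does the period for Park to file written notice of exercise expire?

20 months after January 3, 1995 is September 3, 1996.
From April 29, 1995 through August 5, 1995 inclusive is 99 days; tolling adds 99 days: September 3, 1996 + 99 days = December 11, 1996.
December 11, 1996 is a Wednesday and not a day on which the transfer agent is closed, so no extension applies.

December 11, 1996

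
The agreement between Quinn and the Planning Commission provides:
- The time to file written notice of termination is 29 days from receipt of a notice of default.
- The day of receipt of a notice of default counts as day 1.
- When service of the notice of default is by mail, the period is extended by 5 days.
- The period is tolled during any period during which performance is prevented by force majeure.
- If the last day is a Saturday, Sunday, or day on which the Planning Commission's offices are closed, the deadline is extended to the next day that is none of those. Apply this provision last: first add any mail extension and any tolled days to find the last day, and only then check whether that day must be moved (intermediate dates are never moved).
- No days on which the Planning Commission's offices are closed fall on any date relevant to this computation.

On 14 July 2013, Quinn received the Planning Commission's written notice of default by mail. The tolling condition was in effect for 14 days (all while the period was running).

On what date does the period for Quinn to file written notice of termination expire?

August 30, 2013

Counting 14 July 2013 as day 1, day 29 is August 11, 2013.
Service was by mail, adding 5 days: August 11, 2013 + 5 days = August 16, 2013.
Tolling adds 14 days: August 16, 2013 + 14 days = August 30, 2013.
August 30, 2013 is a Friday and not a day on which the Planning Commission's offices are closed, so no extension applies.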